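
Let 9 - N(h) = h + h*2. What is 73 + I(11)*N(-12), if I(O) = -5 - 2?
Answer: -242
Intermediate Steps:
I(O) = -7
N(h) = 9 - 3*h (N(h) = 9 - (h + h*2) = 9 - (h + 2*h) = 9 - 3*h)
73 + I(11)*N(-12) = 73 - 7*(9 - 3*(-12)) = 73 - 7*(9 + 36) = 73 - 7*45 = 73 - 315 = -242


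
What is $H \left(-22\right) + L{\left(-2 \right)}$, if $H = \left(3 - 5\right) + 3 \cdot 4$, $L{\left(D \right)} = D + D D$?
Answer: $-218$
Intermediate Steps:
$L{\left(D \right)} = D + D^{2}$
$H = 10$ ($H = -2 + 12 = 10$)
$H \left(-22\right) + L{\left(-2 \right)} = 10 \left(-22\right) - 2 \left(1 - 2\right) = -220 - -2 = -220 + 2 = -218$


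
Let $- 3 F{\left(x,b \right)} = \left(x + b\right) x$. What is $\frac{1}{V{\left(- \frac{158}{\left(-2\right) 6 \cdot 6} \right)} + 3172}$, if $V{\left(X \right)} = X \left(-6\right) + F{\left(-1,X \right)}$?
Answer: $\frac{108}{341197} \approx 0.00031653$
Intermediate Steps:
$F{\left(x,b \right)} = - \frac{x \left(b + x\right)}{3}$ ($F{\left(x,b \right)} = - \frac{\left(x + b\right) x}{3} = - \frac{\left(b + x\right) x}{3} = - \frac{x \left(b + x\right)}{3}$)
$V{\left(X \right)} = - \frac{1}{3} - \frac{17 X}{3}$ ($V{\left(X \right)} = X \left(-6\right) - - \frac{X - 1}{3} = - 6 X - - \frac{-1 + X}{3} = - 6 X + \left(- \frac{1}{3} + \frac{X}{3}\right) = - \frac{1}{3} - \frac{17 X}{3}$)
$\frac{1}{V{\left(- \frac{158}{\left(-2\right) 6 \cdot 6} \right)} + 3172} = \frac{1}{\left(- \frac{1}{3} - \frac{17 \left(- \frac{158}{\left(-2\right) 6 \cdot 6}\right)}{3}\right) + 3172} = \frac{1}{\left(- \frac{1}{3} - \frac{17 \left(- \frac{158}{\left(-12\right) 6}\right)}{3}\right) + 3172} = \frac{1}{\left(- \frac{1}{3} - \frac{17 \left(- \frac{158}{-72}\right)}{3}\right) + 3172} = \frac{1}{\left(- \frac{1}{3} - \frac{17 \left(\left(-158\right) \left(- \frac{1}{72}\right)\right)}{3}\right) + 3172} = \frac{1}{\left(- \frac{1}{3} - \frac{1343}{108}\right) + 3172} = \frac{1}{- \frac{1379}{108} + 3172} = \frac{1}{\frac{341197}{108}} = \frac{108}{341197}$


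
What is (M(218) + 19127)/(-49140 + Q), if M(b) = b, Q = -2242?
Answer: -19345/51382 ≈ -0.37649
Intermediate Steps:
(M(218) + 19127)/(-49140 + Q) = (218 + 19127)/(-49140 - 2242) = 19345/(-51382) = 19345*(-1/51382) = -19345/51382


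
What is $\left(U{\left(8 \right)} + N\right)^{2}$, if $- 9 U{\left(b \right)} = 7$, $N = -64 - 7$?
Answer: $\frac{417316}{81} \approx 5152.0$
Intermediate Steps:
$N = -71$ ($N = -64 - 7 = -71$)
$U{\left(b \right)} = - \frac{7}{9}$ ($U{\left(b \right)} = \left(- \frac{1}{9}\right) 7 = - \frac{7}{9}$)
$\left(U{\left(8 \right)} + N\right)^{2} = \left(- \frac{7}{9} - 71\right)^{2} = \left(- \frac{646}{9}\right)^{2} = \frac{417316}{81}$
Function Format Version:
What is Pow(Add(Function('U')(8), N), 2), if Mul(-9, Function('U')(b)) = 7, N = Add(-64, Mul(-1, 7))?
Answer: Rational(417316, 81) ≈ 5152.0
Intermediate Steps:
N = -71 (N = Add(-64, -7) = -71)
Function('U')(b) = Rational(-7, 9) (Function('U')(b) = Mul(Rational(-1, 9), 7) = Rational(-7, 9))
Pow(Add(Function('U')(8), N), 2) = Pow(Add(Rational(-7, 9), -71), 2) = Pow(Rational(-646, 9), 2) = Rational(417316, 81)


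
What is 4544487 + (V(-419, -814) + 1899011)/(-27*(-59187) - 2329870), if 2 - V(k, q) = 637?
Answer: 3325749122451/731821 ≈ 4.5445e+6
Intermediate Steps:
V(k, q) = -635 (V(k, q) = 2 - 1*637 = 2 - 637 = -635)
4544487 + (V(-419, -814) + 1899011)/(-27*(-59187) - 2329870) = 4544487 + (-635 + 1899011)/(-27*(-59187) - 2329870) = 4544487 + 1898376/(1598049 - 2329870) = 4544487 + 1898376/(-731821) = 4544487 + 1898376*(-1/731821) = 4544487 - 1898376/731821 = 3325749122451/731821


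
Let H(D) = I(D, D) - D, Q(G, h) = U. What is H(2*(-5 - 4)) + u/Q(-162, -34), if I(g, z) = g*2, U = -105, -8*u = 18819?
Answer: 1233/280 ≈ 4.4036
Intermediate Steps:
u = -18819/8 (u = -⅛*18819 = -18819/8 ≈ -2352.4)
Q(G, h) = -105
I(g, z) = 2*g
H(D) = D (H(D) = 2*D - D = D)
H(2*(-5 - 4)) + u/Q(-162, -34) = 2*(-5 - 4) - 18819/8/(-105) = 2*(-9) - 18819/8*(-1/105) = -18 + 6273/280 = 1233/280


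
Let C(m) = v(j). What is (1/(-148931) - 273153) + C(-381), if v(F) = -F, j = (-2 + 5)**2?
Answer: -40682289823/148931 ≈ -2.7316e+5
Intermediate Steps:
j = 9 (j = 3**2 = 9)
C(m) = -9 (C(m) = -1*9 = -9)
(1/(-148931) - 273153) + C(-381) = (1/(-148931) - 273153) - 9 = (-1/148931 - 273153) - 9 = -40680949444/148931 - 9 = -40682289823/148931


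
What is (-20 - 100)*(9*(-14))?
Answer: 15120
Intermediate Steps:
(-20 - 100)*(9*(-14)) = -120*(-126) = 15120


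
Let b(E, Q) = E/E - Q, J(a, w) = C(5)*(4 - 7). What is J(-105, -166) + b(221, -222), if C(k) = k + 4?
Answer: 196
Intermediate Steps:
C(k) = 4 + k
J(a, w) = -27 (J(a, w) = (4 + 5)*(4 - 7) = 9*(-3) = -27)
b(E, Q) = 1 - Q
J(-105, -166) + b(221, -222) = -27 + (1 - 1*(-222)) = -27 + (1 + 222) = -27 + 223 = 196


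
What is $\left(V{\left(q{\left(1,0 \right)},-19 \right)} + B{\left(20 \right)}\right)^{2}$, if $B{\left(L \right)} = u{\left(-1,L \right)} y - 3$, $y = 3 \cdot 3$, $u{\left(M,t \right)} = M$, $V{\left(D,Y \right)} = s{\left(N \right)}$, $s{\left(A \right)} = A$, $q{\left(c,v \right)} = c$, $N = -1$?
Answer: $169$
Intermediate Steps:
$V{\left(D,Y \right)} = -1$
$y = 9$
$B{\left(L \right)} = -12$ ($B{\left(L \right)} = \left(-1\right) 9 - 3 = -9 - 3 = -12$)
$\left(V{\left(q{\left(1,0 \right)},-19 \right)} + B{\left(20 \right)}\right)^{2} = \left(-1 - 12\right)^{2} = \left(-13\right)^{2} = 169$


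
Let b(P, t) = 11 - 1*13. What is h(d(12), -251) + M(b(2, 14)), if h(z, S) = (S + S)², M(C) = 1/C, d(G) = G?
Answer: 504007/2 ≈ 2.5200e+5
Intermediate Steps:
b(P, t) = -2 (b(P, t) = 11 - 13 = -2)
h(z, S) = 4*S² (h(z, S) = (2*S)² = 4*S²)
h(d(12), -251) + M(b(2, 14)) = 4*(-251)² + 1/(-2) = 4*63001 - ½ = 252004 - ½ = 504007/2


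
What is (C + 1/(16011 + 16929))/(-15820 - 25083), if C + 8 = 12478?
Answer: -410761801/1347344820 ≈ -0.30487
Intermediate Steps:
C = 12470 (C = -8 + 12478 = 12470)
(C + 1/(16011 + 16929))/(-15820 - 25083) = (12470 + 1/(16011 + 16929))/(-15820 - 25083) = (12470 + 1/32940)/(-40903) = (12470 + 1/32940)*(-1/40903) = (410761801/32940)*(-1/40903) = -410761801/1347344820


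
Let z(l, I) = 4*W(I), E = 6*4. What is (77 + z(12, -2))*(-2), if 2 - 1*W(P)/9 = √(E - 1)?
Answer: -298 + 72*√23 ≈ 47.300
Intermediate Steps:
E = 24
W(P) = 18 - 9*√23 (W(P) = 18 - 9*√(24 - 1) = 18 - 9*√23)
z(l, I) = 72 - 36*√23 (z(l, I) = 4*(18 - 9*√23) = 72 - 36*√23)
(77 + z(12, -2))*(-2) = (77 + (72 - 36*√23))*(-2) = (149 - 36*√23)*(-2) = -298 + 72*√23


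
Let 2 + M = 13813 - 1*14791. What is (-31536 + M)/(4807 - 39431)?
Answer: 8129/8656 ≈ 0.93912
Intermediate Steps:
M = -980 (M = -2 + (13813 - 1*14791) = -2 + (13813 - 14791) = -2 - 978 = -980)
(-31536 + M)/(4807 - 39431) = (-31536 - 980)/(4807 - 39431) = -32516/(-34624) = -32516*(-1/34624) = 8129/8656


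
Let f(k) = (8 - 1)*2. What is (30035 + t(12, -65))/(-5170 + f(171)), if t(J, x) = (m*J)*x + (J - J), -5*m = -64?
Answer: -20051/5156 ≈ -3.8889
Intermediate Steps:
m = 64/5 (m = -⅕*(-64) = 64/5 ≈ 12.800)
t(J, x) = 64*J*x/5 (t(J, x) = (64*J/5)*x + (J - J) = 64*J*x/5 + 0 = 64*J*x/5)
f(k) = 14 (f(k) = 7*2 = 14)
(30035 + t(12, -65))/(-5170 + f(171)) = (30035 + (64/5)*12*(-65))/(-5170 + 14) = (30035 - 9984)/(-5156) = 20051*(-1/5156) = -20051/5156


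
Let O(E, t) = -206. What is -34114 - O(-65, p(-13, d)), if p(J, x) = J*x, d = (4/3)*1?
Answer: -33908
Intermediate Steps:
d = 4/3 (d = (4*(1/3))*1 = (4/3)*1 = 4/3 ≈ 1.3333)
-34114 - O(-65, p(-13, d)) = -34114 - 1*(-206) = -34114 + 206 = -33908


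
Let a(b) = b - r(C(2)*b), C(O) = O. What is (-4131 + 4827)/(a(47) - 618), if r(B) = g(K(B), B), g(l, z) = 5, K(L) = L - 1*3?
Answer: -29/24 ≈ -1.2083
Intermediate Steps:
K(L) = -3 + L (K(L) = L - 3 = -3 + L)
r(B) = 5
a(b) = -5 + b (a(b) = b - 1*5 = b - 5 = -5 + b)
(-4131 + 4827)/(a(47) - 618) = (-4131 + 4827)/((-5 + 47) - 618) = 696/(42 - 618) = 696/(-576) = 696*(-1/576) = -29/24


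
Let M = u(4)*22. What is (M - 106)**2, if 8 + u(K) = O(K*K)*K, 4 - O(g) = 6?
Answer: 209764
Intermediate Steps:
O(g) = -2 (O(g) = 4 - 1*6 = 4 - 6 = -2)
u(K) = -8 - 2*K
M = -352 (M = (-8 - 2*4)*22 = (-8 - 8)*22 = -16*22 = -352)
(M - 106)**2 = (-352 - 106)**2 = (-458)**2 = 209764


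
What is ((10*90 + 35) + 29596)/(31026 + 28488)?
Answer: 10177/19838 ≈ 0.51301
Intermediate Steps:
((10*90 + 35) + 29596)/(31026 + 28488) = ((900 + 35) + 29596)/59514 = (935 + 29596)*(1/59514) = 30531*(1/59514) = 10177/19838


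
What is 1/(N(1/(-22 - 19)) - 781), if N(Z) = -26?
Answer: -1/807 ≈ -0.0012392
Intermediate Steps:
1/(N(1/(-22 - 19)) - 781) = 1/(-26 - 781) = 1/(-807) = -1/807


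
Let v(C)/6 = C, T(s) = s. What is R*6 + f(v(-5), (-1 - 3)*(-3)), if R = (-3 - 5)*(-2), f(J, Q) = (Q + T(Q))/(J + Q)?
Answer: 284/3 ≈ 94.667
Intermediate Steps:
v(C) = 6*C
f(J, Q) = 2*Q/(J + Q) (f(J, Q) = (Q + Q)/(J + Q) = (2*Q)/(J + Q) = 2*Q/(J + Q))
R = 16 (R = -8*(-2) = 16)
R*6 + f(v(-5), (-1 - 3)*(-3)) = 16*6 + 2*((-1 - 3)*(-3))/(6*(-5) + (-1 - 3)*(-3)) = 96 + 2*(-4*(-3))/(-30 - 4*(-3)) = 96 + 2*12/(-30 + 12) = 96 + 2*12/(-18) = 96 + 2*12*(-1/18) = 96 - 4/3 = 284/3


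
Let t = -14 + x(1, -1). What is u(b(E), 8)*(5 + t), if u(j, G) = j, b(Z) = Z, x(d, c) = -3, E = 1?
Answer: -12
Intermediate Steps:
t = -17 (t = -14 - 3 = -17)
u(b(E), 8)*(5 + t) = 1*(5 - 17) = 1*(-12) = -12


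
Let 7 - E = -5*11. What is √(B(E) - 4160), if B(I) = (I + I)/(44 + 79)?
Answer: 2*I*√15730347/123 ≈ 64.49*I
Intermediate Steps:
E = 62 (E = 7 - (-5)*11 = 7 - 1*(-55) = 7 + 55 = 62)
B(I) = 2*I/123 (B(I) = (2*I)/123 = (2*I)*(1/123) = 2*I/123)
√(B(E) - 4160) = √((2/123)*62 - 4160) = √(124/123 - 4160) = √(-511556/123) = 2*I*√15730347/123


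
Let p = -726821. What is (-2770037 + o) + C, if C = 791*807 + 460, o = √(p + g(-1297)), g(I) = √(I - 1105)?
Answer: -2131240 + √(-726821 + I*√2402) ≈ -2.1312e+6 + 852.54*I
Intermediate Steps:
g(I) = √(-1105 + I)
o = √(-726821 + I*√2402) (o = √(-726821 + √(-1105 - 1297)) = √(-726821 + √(-2402)) = √(-726821 + I*√2402) ≈ 0.029 + 852.54*I)
C = 638797 (C = 638337 + 460 = 638797)
(-2770037 + o) + C = (-2770037 + √(-726821 + I*√2402)) + 638797 = -2131240 + √(-726821 + I*√2402)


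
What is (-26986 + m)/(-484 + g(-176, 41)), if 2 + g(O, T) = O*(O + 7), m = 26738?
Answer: -124/14629 ≈ -0.0084763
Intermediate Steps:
g(O, T) = -2 + O*(7 + O) (g(O, T) = -2 + O*(O + 7) = -2 + O*(7 + O))
(-26986 + m)/(-484 + g(-176, 41)) = (-26986 + 26738)/(-484 + (-2 + (-176)**2 + 7*(-176))) = -248/(-484 + (-2 + 30976 - 1232)) = -248/(-484 + 29742) = -248/29258 = -248*1/29258 = -124/14629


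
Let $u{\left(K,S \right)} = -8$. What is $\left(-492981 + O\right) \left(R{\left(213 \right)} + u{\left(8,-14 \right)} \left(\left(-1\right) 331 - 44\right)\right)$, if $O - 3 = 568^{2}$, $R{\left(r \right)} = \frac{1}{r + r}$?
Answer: $- \frac{108856291177}{213} \approx -5.1106 \cdot 10^{8}$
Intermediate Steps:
$R{\left(r \right)} = \frac{1}{2 r}$
$O = 322627$ ($O = 3 + 568^{2} = 3 + 322624 = 322627$)
$\left(-492981 + O\right) \left(R{\left(213 \right)} + u{\left(8,-14 \right)} \left(\left(-1\right) 331 - 44\right)\right) = \left(-492981 + 322627\right) \left(\frac{1}{2 \cdot 213} - 8 \left(\left(-1\right) 331 - 44\right)\right) = - 170354 \left(\frac{1}{2} \cdot \frac{1}{213} - 8 \left(-331 - 44\right)\right) = - 170354 \left(\frac{1}{426} - -3000\right) = - 170354 \left(\frac{1}{426} + 3000\right) = \left(-170354\right) \frac{1278001}{426} = - \frac{108856291177}{213}$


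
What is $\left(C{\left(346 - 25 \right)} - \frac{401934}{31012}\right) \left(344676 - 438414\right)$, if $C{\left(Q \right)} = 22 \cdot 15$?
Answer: $- \frac{230408613297}{7753} \approx -2.9719 \cdot 10^{7}$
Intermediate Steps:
$C{\left(Q \right)} = 330$
$\left(C{\left(346 - 25 \right)} - \frac{401934}{31012}\right) \left(344676 - 438414\right) = \left(330 - \frac{401934}{31012}\right) \left(344676 - 438414\right) = \left(330 - \frac{200967}{15506}\right) \left(-93738\right) = \frac{4916013}{15506} \left(-93738\right) = - \frac{230408613297}{7753}$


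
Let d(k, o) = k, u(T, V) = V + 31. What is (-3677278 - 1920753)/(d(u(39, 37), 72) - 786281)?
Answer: 5598031/786213 ≈ 7.1202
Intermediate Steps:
u(T, V) = 31 + V
(-3677278 - 1920753)/(d(u(39, 37), 72) - 786281) = (-3677278 - 1920753)/((31 + 37) - 786281) = -5598031/(68 - 786281) = -5598031/(-786213) = -5598031*(-1/786213) = 5598031/786213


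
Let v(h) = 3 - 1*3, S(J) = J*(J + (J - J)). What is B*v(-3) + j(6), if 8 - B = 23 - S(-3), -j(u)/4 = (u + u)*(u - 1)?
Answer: -240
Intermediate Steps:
S(J) = J² (S(J) = J*(J + 0) = J*J = J²)
j(u) = -8*u*(-1 + u) (j(u) = -4*(u + u)*(u - 1) = -4*2*u*(-1 + u) = -8*u*(-1 + u))
v(h) = 0 (v(h) = 3 - 3 = 0)
B = -6 (B = 8 - (23 - 1*(-3)²) = 8 - (23 - 1*9) = 8 - (23 - 9) = 8 - 1*14 = 8 - 14 = -6)
B*v(-3) + j(6) = -6*0 + 8*6*(1 - 1*6) = 0 + 8*6*(1 - 6) = 0 + 8*6*(-5) = 0 - 240 = -240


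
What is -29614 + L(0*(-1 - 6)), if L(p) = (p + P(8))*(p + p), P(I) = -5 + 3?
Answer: -29614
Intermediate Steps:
P(I) = -2
L(p) = 2*p*(-2 + p) (L(p) = (p - 2)*(p + p) = (-2 + p)*(2*p) = 2*p*(-2 + p))
-29614 + L(0*(-1 - 6)) = -29614 + 2*(0*(-1 - 6))*(-2 + 0*(-1 - 6)) = -29614 + 2*(0*(-7))*(-2 + 0*(-7)) = -29614 + 2*0*(-2 + 0) = -29614 + 2*0*(-2) = -29614 + 0 = -29614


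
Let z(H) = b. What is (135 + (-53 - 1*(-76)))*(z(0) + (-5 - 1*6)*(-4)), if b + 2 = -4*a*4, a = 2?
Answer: 1580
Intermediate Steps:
b = -34 (b = -2 - 4*2*4 = -2 - 8*4 = -2 - 32 = -34)
z(H) = -34
(135 + (-53 - 1*(-76)))*(z(0) + (-5 - 1*6)*(-4)) = (135 + (-53 - 1*(-76)))*(-34 + (-5 - 1*6)*(-4)) = (135 + (-53 + 76))*(-34 + (-5 - 6)*(-4)) = (135 + 23)*(-34 - 11*(-4)) = 158*(-34 + 44) = 158*10 = 1580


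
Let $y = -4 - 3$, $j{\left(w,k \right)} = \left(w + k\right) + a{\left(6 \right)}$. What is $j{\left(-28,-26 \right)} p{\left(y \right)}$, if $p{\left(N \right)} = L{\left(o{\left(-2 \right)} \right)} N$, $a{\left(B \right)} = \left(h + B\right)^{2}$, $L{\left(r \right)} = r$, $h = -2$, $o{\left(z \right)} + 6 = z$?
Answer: $-2128$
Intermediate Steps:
$o{\left(z \right)} = -6 + z$
$a{\left(B \right)} = \left(-2 + B\right)^{2}$
$j{\left(w,k \right)} = 16 + k + w$ ($j{\left(w,k \right)} = \left(w + k\right) + \left(-2 + 6\right)^{2} = \left(k + w\right) + 4^{2} = \left(k + w\right) + 16 = 16 + k + w$)
$y = -7$
$p{\left(N \right)} = - 8 N$ ($p{\left(N \right)} = \left(-6 - 2\right) N = - 8 N$)
$j{\left(-28,-26 \right)} p{\left(y \right)} = \left(16 - 26 - 28\right) \left(\left(-8\right) \left(-7\right)\right) = \left(-38\right) 56 = -2128$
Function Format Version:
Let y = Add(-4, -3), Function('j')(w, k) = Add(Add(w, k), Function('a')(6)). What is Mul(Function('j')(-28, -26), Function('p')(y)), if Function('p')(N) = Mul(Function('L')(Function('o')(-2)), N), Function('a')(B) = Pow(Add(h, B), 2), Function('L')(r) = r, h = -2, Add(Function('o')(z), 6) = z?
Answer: -2128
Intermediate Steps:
Function('o')(z) = Add(-6, z)
Function('a')(B) = Pow(Add(-2, B), 2)
Function('j')(w, k) = Add(16, k, w) (Function('j')(w, k) = Add(Add(w, k), Pow(Add(-2, 6), 2)) = Add(Add(k, w), Pow(4, 2)) = Add(Add(k, w), 16) = Add(16, k, w))
y = -7
Function('p')(N) = Mul(-8, N) (Function('p')(N) = Mul(Add(-6, -2), N) = Mul(-8, N))
Mul(Function('j')(-28, -26), Function('p')(y)) = Mul(Add(16, -26, -28), Mul(-8, -7)) = Mul(-38, 56) = -2128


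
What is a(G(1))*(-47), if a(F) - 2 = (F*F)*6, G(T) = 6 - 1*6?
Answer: -94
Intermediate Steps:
G(T) = 0 (G(T) = 6 - 6 = 0)
a(F) = 2 + 6*F² (a(F) = 2 + (F*F)*6 = 2 + F²*6 = 2 + 6*F²)
a(G(1))*(-47) = (2 + 6*0²)*(-47) = (2 + 6*0)*(-47) = (2 + 0)*(-47) = 2*(-47) = -94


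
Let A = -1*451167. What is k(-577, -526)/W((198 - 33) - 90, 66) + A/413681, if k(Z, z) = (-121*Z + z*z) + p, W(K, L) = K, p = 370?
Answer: 47818931726/10342025 ≈ 4623.8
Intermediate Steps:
k(Z, z) = 370 + z**2 - 121*Z (k(Z, z) = (-121*Z + z*z) + 370 = (-121*Z + z**2) + 370 = (z**2 - 121*Z) + 370 = 370 + z**2 - 121*Z)
A = -451167
k(-577, -526)/W((198 - 33) - 90, 66) + A/413681 = (370 + (-526)**2 - 121*(-577))/((198 - 33) - 90) - 451167/413681 = (370 + 276676 + 69817)/(165 - 90) - 451167*1/413681 = 346863/75 - 451167/413681 = 346863*(1/75) - 451167/413681 = 115621/25 - 451167/413681 = 47818931726/10342025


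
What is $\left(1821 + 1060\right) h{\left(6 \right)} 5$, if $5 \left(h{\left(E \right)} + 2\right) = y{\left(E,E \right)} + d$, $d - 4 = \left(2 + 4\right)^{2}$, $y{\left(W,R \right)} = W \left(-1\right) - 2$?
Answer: $63382$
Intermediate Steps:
$y{\left(W,R \right)} = -2 - W$ ($y{\left(W,R \right)} = - W - 2 = -2 - W$)
$d = 40$ ($d = 4 + \left(2 + 4\right)^{2} = 4 + 6^{2} = 4 + 36 = 40$)
$h{\left(E \right)} = \frac{28}{5} - \frac{E}{5}$ ($h{\left(E \right)} = -2 + \frac{\left(-2 - E\right) + 40}{5} = -2 + \frac{38 - E}{5} = -2 - \left(- \frac{38}{5} + \frac{E}{5}\right) = \frac{28}{5} - \frac{E}{5}$)
$\left(1821 + 1060\right) h{\left(6 \right)} 5 = \left(1821 + 1060\right) \left(\frac{28}{5} - \frac{6}{5}\right) 5 = 2881 \left(\frac{28}{5} - \frac{6}{5}\right) 5 = 2881 \cdot \frac{22}{5} \cdot 5 = 2881 \cdot 22 = 63382$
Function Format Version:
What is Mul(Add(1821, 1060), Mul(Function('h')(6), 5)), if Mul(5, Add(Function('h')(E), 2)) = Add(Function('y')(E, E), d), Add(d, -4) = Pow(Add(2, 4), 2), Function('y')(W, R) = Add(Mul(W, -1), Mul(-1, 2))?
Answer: 63382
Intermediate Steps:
Function('y')(W, R) = Add(-2, Mul(-1, W)) (Function('y')(W, R) = Add(Mul(-1, W), -2) = Add(-2, Mul(-1, W)))
d = 40 (d = Add(4, Pow(Add(2, 4), 2)) = Add(4, Pow(6, 2)) = Add(4, 36) = 40)
Function('h')(E) = Add(Rational(28, 5), Mul(Rational(-1, 5), E)) (Function('h')(E) = Add(-2, Mul(Rational(1, 5), Add(Add(-2, Mul(-1, E)), 40))) = Add(-2, Mul(Rational(1, 5), Add(38, Mul(-1, E)))) = Add(-2, Add(Rational(38, 5), Mul(Rational(-1, 5), E))) = Add(Rational(28, 5), Mul(Rational(-1, 5), E)))
Mul(Add(1821, 1060), Mul(Function('h')(6), 5)) = Mul(Add(1821, 1060), Mul(Add(Rational(28, 5), Mul(Rational(-1, 5), 6)), 5)) = Mul(2881, Mul(Add(Rational(28, 5), Rational(-6, 5)), 5)) = Mul(2881, Mul(Rational(22, 5), 5)) = Mul(2881, 22) = 63382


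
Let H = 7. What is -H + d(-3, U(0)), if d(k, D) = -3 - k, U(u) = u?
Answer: -7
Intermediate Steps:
-H + d(-3, U(0)) = -1*7 + (-3 - 1*(-3)) = -7 + (-3 + 3) = -7 + 0 = -7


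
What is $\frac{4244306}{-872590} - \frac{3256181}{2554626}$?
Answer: $- \frac{6841962719173}{1114570550670} \approx -6.1387$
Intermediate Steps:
$\frac{4244306}{-872590} - \frac{3256181}{2554626} = 4244306 \left(- \frac{1}{872590}\right) - \frac{3256181}{2554626} = - \frac{2122153}{436295} - \frac{3256181}{2554626} = - \frac{6841962719173}{1114570550670}$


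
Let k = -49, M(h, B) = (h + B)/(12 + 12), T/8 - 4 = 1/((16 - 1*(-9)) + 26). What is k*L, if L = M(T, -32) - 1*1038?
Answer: 7781837/153 ≈ 50862.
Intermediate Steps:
T = 1640/51 (T = 32 + 8/((16 - 1*(-9)) + 26) = 32 + 8/((16 + 9) + 26) = 32 + 8/(25 + 26) = 32 + 8/51 = 1640/51 ≈ 32.157)
M(h, B) = B/24 + h/24 (M(h, B) = (B + h)/24 = (B + h)*(1/24) = B/24 + h/24)
L = -158813/153 (L = ((1/24)*(-32) + (1/24)*(1640/51)) - 1*1038 = (-4/3 + 205/153) - 1038 = 1/153 - 1038 = -158813/153 ≈ -1038.0)
k*L = -49*(-158813/153) = 7781837/153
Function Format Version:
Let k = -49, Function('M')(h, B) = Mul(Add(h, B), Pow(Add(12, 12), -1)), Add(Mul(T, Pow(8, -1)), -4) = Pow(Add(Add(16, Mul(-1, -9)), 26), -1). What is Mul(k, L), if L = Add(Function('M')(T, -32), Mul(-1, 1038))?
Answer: Rational(7781837, 153) ≈ 50862.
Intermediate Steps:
T = Rational(1640, 51) (T = Add(32, Mul(8, Pow(Add(Add(16, Mul(-1, -9)), 26), -1))) = Add(32, Mul(8, Pow(Add(Add(16, 9), 26), -1))) = Add(32, Mul(8, Pow(Add(25, 26), -1))) = Add(32, Mul(8, Pow(51, -1))) = Add(32, Mul(8, Rational(1, 51))) = Add(32, Rational(8, 51)) = Rational(1640, 51) ≈ 32.157)
Function('M')(h, B) = Add(Mul(Rational(1, 24), B), Mul(Rational(1, 24), h)) (Function('M')(h, B) = Mul(Add(B, h), Pow(24, -1)) = Mul(Add(B, h), Rational(1, 24)) = Add(Mul(Rational(1, 24), B), Mul(Rational(1, 24), h)))
L = Rational(-158813, 153) (L = Add(Add(Mul(Rational(1, 24), -32), Mul(Rational(1, 24), Rational(1640, 51))), Mul(-1, 1038)) = Add(Add(Rational(-4, 3), Rational(205, 153)), -1038) = Add(Rational(1, 153), -1038) = Rational(-158813, 153) ≈ -1038.0)
Mul(k, L) = Mul(-49, Rational(-158813, 153)) = Rational(7781837, 153)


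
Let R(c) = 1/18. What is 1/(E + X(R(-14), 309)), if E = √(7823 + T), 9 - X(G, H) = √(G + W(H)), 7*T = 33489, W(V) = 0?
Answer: 42/(378 - 7*√2 + 30*√24710) ≈ 0.0082613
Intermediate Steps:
R(c) = 1/18
T = 33489/7 (T = (⅐)*33489 = 33489/7 ≈ 4784.1)
X(G, H) = 9 - √G (X(G, H) = 9 - √(G + 0) = 9 - √G)
E = 5*√24710/7 (E = √(7823 + 33489/7) = √(88250/7) = 5*√24710/7 ≈ 112.28)
1/(E + X(R(-14), 309)) = 1/(5*√24710/7 + (9 - √(1/18))) = 1/(5*√24710/7 + (9 - √2/6)) = 1/(9 - √2/6 + 5*√24710/7)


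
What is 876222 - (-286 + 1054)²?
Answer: 286398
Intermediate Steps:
876222 - (-286 + 1054)² = 876222 - 1*768² = 876222 - 1*589824 = 876222 - 589824 = 286398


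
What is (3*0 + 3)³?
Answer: 27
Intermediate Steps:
(3*0 + 3)³ = (0 + 3)³ = 3³ = 27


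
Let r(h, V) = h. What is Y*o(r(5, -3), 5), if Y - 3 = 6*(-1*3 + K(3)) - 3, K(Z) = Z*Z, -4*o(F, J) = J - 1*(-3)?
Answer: -72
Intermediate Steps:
o(F, J) = -3/4 - J/4 (o(F, J) = -(J - 1*(-3))/4 = -(J + 3)/4 = -(3 + J)/4 = -3/4 - J/4)
K(Z) = Z**2
Y = 36 (Y = 3 + (6*(-1*3 + 3**2) - 3) = 3 + (6*(-3 + 9) - 3) = 3 + (6*6 - 3) = 3 + (36 - 3) = 3 + 33 = 36)
Y*o(r(5, -3), 5) = 36*(-3/4 - 1/4*5) = 36*(-3/4 - 5/4) = 36*(-2) = -72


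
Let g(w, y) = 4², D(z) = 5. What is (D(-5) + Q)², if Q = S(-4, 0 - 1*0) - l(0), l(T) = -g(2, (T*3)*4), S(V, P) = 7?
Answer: 784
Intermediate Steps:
g(w, y) = 16
l(T) = -16 (l(T) = -1*16 = -16)
Q = 23 (Q = 7 - 1*(-16) = 7 + 16 = 23)
(D(-5) + Q)² = (5 + 23)² = 28² = 784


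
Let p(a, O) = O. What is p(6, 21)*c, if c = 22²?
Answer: 10164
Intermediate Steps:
c = 484
p(6, 21)*c = 21*484 = 10164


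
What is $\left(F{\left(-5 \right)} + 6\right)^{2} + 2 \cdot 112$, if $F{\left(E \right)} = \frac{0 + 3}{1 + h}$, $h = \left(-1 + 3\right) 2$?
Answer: $\frac{6689}{25} \approx 267.56$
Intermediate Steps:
$h = 4$ ($h = 2 \cdot 2 = 4$)
$F{\left(E \right)} = \frac{3}{5}$ ($F{\left(E \right)} = \frac{0 + 3}{1 + 4} = \frac{3}{5}$)
$\left(F{\left(-5 \right)} + 6\right)^{2} + 2 \cdot 112 = \left(\frac{3}{5} + 6\right)^{2} + 2 \cdot 112 = \left(\frac{33}{5}\right)^{2} + 224 = \frac{1089}{25} + 224 = \frac{6689}{25}$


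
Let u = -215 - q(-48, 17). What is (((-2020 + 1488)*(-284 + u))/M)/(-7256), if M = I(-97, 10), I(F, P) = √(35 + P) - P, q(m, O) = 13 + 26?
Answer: 71554/9977 + 107331*√5/49885 ≈ 11.983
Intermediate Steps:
q(m, O) = 39
u = -254 (u = -215 - 1*39 = -215 - 39 = -254)
M = -10 + 3*√5 (M = √(35 + 10) - 1*10 = √45 - 10 = 3*√5 - 10 = -10 + 3*√5 ≈ -3.2918)
(((-2020 + 1488)*(-284 + u))/M)/(-7256) = (((-2020 + 1488)*(-284 - 254))/(-10 + 3*√5))/(-7256) = ((-532*(-538))/(-10 + 3*√5))*(-1/7256) = (286216/(-10 + 3*√5))*(-1/7256) = -35777/(907*(-10 + 3*√5))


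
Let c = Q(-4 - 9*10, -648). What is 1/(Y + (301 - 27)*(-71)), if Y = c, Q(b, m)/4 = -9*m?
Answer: 1/3874 ≈ 0.00025813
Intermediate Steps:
Q(b, m) = -36*m (Q(b, m) = 4*(-9*m) = -36*m)
c = 23328 (c = -36*(-648) = 23328)
Y = 23328
1/(Y + (301 - 27)*(-71)) = 1/(23328 + (301 - 27)*(-71)) = 1/(23328 + 274*(-71)) = 1/(23328 - 19454) = 1/3874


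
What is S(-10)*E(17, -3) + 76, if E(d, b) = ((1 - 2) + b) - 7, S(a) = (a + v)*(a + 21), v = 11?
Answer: -45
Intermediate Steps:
S(a) = (11 + a)*(21 + a) (S(a) = (a + 11)*(a + 21) = (11 + a)*(21 + a))
E(d, b) = -8 + b (E(d, b) = (-1 + b) - 7 = -8 + b)
S(-10)*E(17, -3) + 76 = (231 + (-10)² + 32*(-10))*(-8 - 3) + 76 = (231 + 100 - 320)*(-11) + 76 = 11*(-11) + 76 = -121 + 76 = -45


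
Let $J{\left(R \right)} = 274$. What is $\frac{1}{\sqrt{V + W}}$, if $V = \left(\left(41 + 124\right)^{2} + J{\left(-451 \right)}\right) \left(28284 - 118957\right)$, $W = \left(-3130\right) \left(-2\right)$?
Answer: $- \frac{i \sqrt{2493410567}}{2493410567} \approx - 2.0026 \cdot 10^{-5} i$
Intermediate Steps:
$W = 6260$
$V = -2493416827$ ($V = \left(\left(41 + 124\right)^{2} + 274\right) \left(28284 - 118957\right) = \left(165^{2} + 274\right) \left(-90673\right) = \left(27225 + 274\right) \left(-90673\right) = 27499 \left(-90673\right) = -2493416827$)
$\frac{1}{\sqrt{V + W}} = \frac{1}{\sqrt{-2493416827 + 6260}} = \frac{1}{\sqrt{-2493410567}} = \frac{1}{i \sqrt{2493410567}} = - \frac{i \sqrt{2493410567}}{2493410567}$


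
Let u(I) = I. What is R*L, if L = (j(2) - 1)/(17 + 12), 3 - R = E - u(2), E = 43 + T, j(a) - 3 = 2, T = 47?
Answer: -340/29 ≈ -11.724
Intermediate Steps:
j(a) = 5 (j(a) = 3 + 2 = 5)
E = 90 (E = 43 + 47 = 90)
R = -85 (R = 3 - (90 - 1*2) = 3 - (90 - 2) = 3 - 1*88 = 3 - 88 = -85)
L = 4/29 (L = (5 - 1)/(17 + 12) = 4/29 ≈ 0.13793)
R*L = -85*4/29 = -340/29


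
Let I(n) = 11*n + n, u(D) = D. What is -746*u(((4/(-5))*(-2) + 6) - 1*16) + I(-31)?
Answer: 29472/5 ≈ 5894.4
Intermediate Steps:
I(n) = 12*n
-746*u(((4/(-5))*(-2) + 6) - 1*16) + I(-31) = -746*(((4/(-5))*(-2) + 6) - 1*16) + 12*(-31) = -746*(((4*(-⅕))*(-2) + 6) - 16) - 372 = -746*((-⅘*(-2) + 6) - 16) - 372 = -746*((8/5 + 6) - 16) - 372 = -746*(38/5 - 16) - 372 = -746*(-42/5) - 372 = 31332/5 - 372 = 29472/5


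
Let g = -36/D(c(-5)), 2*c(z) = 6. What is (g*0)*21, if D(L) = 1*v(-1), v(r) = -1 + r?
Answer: 0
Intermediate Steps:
c(z) = 3 (c(z) = (½)*6 = 3)
D(L) = -2 (D(L) = 1*(-1 - 1) = 1*(-2) = -2)
g = 18 (g = -36/(-2) = -36*(-½) = 18)
(g*0)*21 = (18*0)*21 = 0*21 = 0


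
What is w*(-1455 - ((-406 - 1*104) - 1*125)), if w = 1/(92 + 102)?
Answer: -410/97 ≈ -4.2268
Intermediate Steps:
w = 1/194 ≈ 0.0051546
w*(-1455 - ((-406 - 1*104) - 1*125)) = (-1455 - ((-406 - 1*104) - 1*125))/194 = (-1455 - ((-406 - 104) - 125))/194 = (-1455 - (-510 - 125))/194 = (-1455 - 1*(-635))/194 = (-1455 + 635)/194 = (1/194)*(-820) = -410/97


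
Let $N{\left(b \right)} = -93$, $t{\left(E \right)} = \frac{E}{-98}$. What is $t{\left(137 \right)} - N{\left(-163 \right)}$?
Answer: $\frac{8977}{98} \approx 91.602$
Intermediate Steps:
$t{\left(E \right)} = - \frac{E}{98}$ ($t{\left(E \right)} = E \left(- \frac{1}{98}\right) = - \frac{E}{98}$)
$t{\left(137 \right)} - N{\left(-163 \right)} = \left(- \frac{1}{98}\right) 137 - -93 = - \frac{137}{98} + 93 = \frac{8977}{98}$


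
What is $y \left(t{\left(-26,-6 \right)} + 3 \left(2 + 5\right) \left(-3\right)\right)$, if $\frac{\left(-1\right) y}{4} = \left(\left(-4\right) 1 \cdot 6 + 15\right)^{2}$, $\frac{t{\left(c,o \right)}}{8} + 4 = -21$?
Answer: $85212$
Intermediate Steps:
$t{\left(c,o \right)} = -200$ ($t{\left(c,o \right)} = -32 + 8 \left(-21\right) = -32 - 168 = -200$)
$y = -324$ ($y = - 4 \left(\left(-4\right) 1 \cdot 6 + 15\right)^{2} = - 4 \left(\left(-4\right) 6 + 15\right)^{2} = - 4 \left(-24 + 15\right)^{2} = - 4 \left(-9\right)^{2} = \left(-4\right) 81 = -324$)
$y \left(t{\left(-26,-6 \right)} + 3 \left(2 + 5\right) \left(-3\right)\right) = - 324 \left(-200 + 3 \left(2 + 5\right) \left(-3\right)\right) = - 324 \left(-200 + 3 \cdot 7 \left(-3\right)\right) = - 324 \left(-200 + 21 \left(-3\right)\right) = - 324 \left(-200 - 63\right) = \left(-324\right) \left(-263\right) = 85212$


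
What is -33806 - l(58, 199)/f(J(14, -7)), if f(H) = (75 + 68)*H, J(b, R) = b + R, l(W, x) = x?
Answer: -33840005/1001 ≈ -33806.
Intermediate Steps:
J(b, R) = R + b
f(H) = 143*H
-33806 - l(58, 199)/f(J(14, -7)) = -33806 - 199/(143*(-7 + 14)) = -33806 - 199/(143*7) = -33806 - 199/1001 = -33840005/1001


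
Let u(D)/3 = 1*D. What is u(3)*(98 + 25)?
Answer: 1107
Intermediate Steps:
u(D) = 3*D (u(D) = 3*(1*D) = 3*D)
u(3)*(98 + 25) = (3*3)*(98 + 25) = 9*123 = 1107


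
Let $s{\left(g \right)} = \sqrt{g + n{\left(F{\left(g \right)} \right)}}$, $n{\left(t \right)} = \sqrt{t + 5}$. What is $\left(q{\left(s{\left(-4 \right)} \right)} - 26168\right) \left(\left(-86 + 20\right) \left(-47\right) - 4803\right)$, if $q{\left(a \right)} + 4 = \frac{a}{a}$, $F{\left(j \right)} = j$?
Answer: $44516871$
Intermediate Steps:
$n{\left(t \right)} = \sqrt{5 + t}$
$s{\left(g \right)} = \sqrt{g + \sqrt{5 + g}}$
$q{\left(a \right)} = -3$ ($q{\left(a \right)} = -4 + \frac{a}{a} = -4 + 1 = -3$)
$\left(q{\left(s{\left(-4 \right)} \right)} - 26168\right) \left(\left(-86 + 20\right) \left(-47\right) - 4803\right) = \left(-3 - 26168\right) \left(\left(-86 + 20\right) \left(-47\right) - 4803\right) = - 26171 \left(\left(-66\right) \left(-47\right) - 4803\right) = - 26171 \left(3102 - 4803\right) = \left(-26171\right) \left(-1701\right) = 44516871$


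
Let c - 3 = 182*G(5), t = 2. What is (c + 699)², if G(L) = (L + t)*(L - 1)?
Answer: 33616804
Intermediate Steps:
G(L) = (-1 + L)*(2 + L) (G(L) = (L + 2)*(L - 1) = (2 + L)*(-1 + L) = (-1 + L)*(2 + L))
c = 5099 (c = 3 + 182*(-2 + 5 + 5²) = 3 + 182*(-2 + 5 + 25) = 3 + 182*28 = 3 + 5096 = 5099)
(c + 699)² = (5099 + 699)² = 5798² = 33616804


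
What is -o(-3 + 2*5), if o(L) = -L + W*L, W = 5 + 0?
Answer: -28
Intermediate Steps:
W = 5
o(L) = 4*L (o(L) = -L + 5*L = 4*L)
-o(-3 + 2*5) = -4*(-3 + 2*5) = -4*(-3 + 10) = -4*7 = -1*28 = -28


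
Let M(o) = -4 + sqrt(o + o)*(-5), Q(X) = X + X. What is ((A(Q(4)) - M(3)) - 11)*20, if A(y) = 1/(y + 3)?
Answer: -1520/11 + 100*sqrt(6) ≈ 106.77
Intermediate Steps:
Q(X) = 2*X
M(o) = -4 - 5*sqrt(2)*sqrt(o) (M(o) = -4 + sqrt(2*o)*(-5) = -4 + (sqrt(2)*sqrt(o))*(-5) = -4 - 5*sqrt(2)*sqrt(o))
A(y) = 1/(3 + y)
((A(Q(4)) - M(3)) - 11)*20 = ((1/(3 + 2*4) - (-4 - 5*sqrt(2)*sqrt(3))) - 11)*20 = ((1/(3 + 8) - (-4 - 5*sqrt(6))) - 11)*20 = ((1/11 + (4 + 5*sqrt(6))) - 11)*20 = ((45/11 + 5*sqrt(6)) - 11)*20 = (-76/11 + 5*sqrt(6))*20 = -1520/11 + 100*sqrt(6)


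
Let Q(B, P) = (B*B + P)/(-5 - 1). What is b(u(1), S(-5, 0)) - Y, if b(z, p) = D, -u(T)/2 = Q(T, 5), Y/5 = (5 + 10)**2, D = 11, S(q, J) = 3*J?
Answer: -1114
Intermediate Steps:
Q(B, P) = -P/6 - B**2/6 (Q(B, P) = (B**2 + P)/(-6) = (P + B**2)*(-1/6) = -P/6 - B**2/6)
Y = 1125 (Y = 5*(5 + 10)**2 = 5*15**2 = 5*225 = 1125)
u(T) = 5/3 + T**2/3 (u(T) = -2*(-1/6*5 - T**2/6) = -2*(-5/6 - T**2/6) = 5/3 + T**2/3)
b(z, p) = 11
b(u(1), S(-5, 0)) - Y = 11 - 1*1125 = 11 - 1125 = -1114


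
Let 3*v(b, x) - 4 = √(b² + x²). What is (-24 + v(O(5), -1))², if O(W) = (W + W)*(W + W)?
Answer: (68 - √10001)²/9 ≈ 113.81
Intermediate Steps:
O(W) = 4*W² (O(W) = (2*W)*(2*W) = 4*W²)
v(b, x) = 4/3 + √(b² + x²)/3
(-24 + v(O(5), -1))² = (-24 + (4/3 + √((4*5²)² + (-1)²)/3))² = (-24 + (4/3 + √((4*25)² + 1)/3))² = (-24 + (4/3 + √(100² + 1)/3))² = (-24 + (4/3 + √(10000 + 1)/3))² = (-24 + (4/3 + √10001/3))² = (-68/3 + √10001/3)²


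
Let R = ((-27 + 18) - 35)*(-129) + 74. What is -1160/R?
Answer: -116/575 ≈ -0.20174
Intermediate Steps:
R = 5750 (R = (-9 - 35)*(-129) + 74 = -44*(-129) + 74 = 5676 + 74 = 5750)
-1160/R = -1160/5750 = -1160*1/5750 = -116/575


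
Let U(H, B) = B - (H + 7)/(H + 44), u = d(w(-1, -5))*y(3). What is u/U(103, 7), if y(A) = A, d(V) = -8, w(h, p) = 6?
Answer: -3528/919 ≈ -3.8390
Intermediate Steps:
u = -24 (u = -8*3 = -24)
U(H, B) = B - (7 + H)/(44 + H)
u/U(103, 7) = -24*(44 + 103)/(-7 - 1*103 + 44*7 + 7*103) = -24*147/(-7 - 103 + 308 + 721) = -24/((1/147)*919) = -24/919/147 = -24*147/919 = -3528/919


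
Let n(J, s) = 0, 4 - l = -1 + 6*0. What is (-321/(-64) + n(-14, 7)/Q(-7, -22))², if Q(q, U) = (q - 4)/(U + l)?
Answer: 103041/4096 ≈ 25.156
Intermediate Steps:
l = 5 (l = 4 - (-1 + 6*0) = 4 - (-1 + 0) = 4 - 1*(-1) = 4 + 1 = 5)
Q(q, U) = (-4 + q)/(5 + U) (Q(q, U) = (q - 4)/(U + 5) = (-4 + q)/(5 + U))
(-321/(-64) + n(-14, 7)/Q(-7, -22))² = (-321/(-64) + 0/(((-4 - 7)/(5 - 22))))² = (-321*(-1/64) + 0/((-11/(-17))))² = (321/64 + 0/((-1/17*(-11))))² = (321/64 + 0/(11/17))² = (321/64 + 0*(17/11))² = (321/64 + 0)² = (321/64)² = 103041/4096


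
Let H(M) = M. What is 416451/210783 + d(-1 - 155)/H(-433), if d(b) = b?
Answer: 71068477/30423013 ≈ 2.3360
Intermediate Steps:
416451/210783 + d(-1 - 155)/H(-433) = 416451/210783 + (-1 - 155)/(-433) = 416451*(1/210783) - 156*(-1/433) = 138817/70261 + 156/433 = 71068477/30423013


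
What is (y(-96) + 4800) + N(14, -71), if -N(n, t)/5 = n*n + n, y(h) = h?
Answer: 3654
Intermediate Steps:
N(n, t) = -5*n - 5*n**2 (N(n, t) = -5*(n*n + n) = -5*(n**2 + n) = -5*(n + n**2) = -5*n - 5*n**2)
(y(-96) + 4800) + N(14, -71) = (-96 + 4800) - 5*14*(1 + 14) = 4704 - 5*14*15 = 4704 - 1050 = 3654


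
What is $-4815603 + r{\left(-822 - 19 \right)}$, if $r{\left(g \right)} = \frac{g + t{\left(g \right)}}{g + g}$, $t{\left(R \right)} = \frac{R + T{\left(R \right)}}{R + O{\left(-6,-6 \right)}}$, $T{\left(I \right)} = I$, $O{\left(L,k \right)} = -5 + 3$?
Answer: $- \frac{8119105817}{1686} \approx -4.8156 \cdot 10^{6}$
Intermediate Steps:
$O{\left(L,k \right)} = -2$
$t{\left(R \right)} = \frac{2 R}{-2 + R}$ ($t{\left(R \right)} = \frac{R + R}{R - 2} = \frac{2 R}{-2 + R}$)
$r{\left(g \right)} = \frac{g + \frac{2 g}{-2 + g}}{2 g}$ ($r{\left(g \right)} = \frac{g + \frac{2 g}{-2 + g}}{g + g} = \frac{g + \frac{2 g}{-2 + g}}{2 g}$)
$-4815603 + r{\left(-822 - 19 \right)} = -4815603 + \frac{-822 - 19}{2 \left(-2 - 841\right)} = -4815603 + \frac{1}{2} \left(-841\right) \frac{1}{-2 - 841} = -4815603 + \frac{1}{2} \left(-841\right) \frac{1}{-843} = -4815603 + \frac{1}{2} \left(-841\right) \left(- \frac{1}{843}\right) = -4815603 + \frac{841}{1686} = - \frac{8119105817}{1686}$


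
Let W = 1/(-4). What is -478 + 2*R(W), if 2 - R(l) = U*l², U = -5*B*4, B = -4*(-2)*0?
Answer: -474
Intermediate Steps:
W = -¼ ≈ -0.25000
B = 0 (B = 8*0 = 0)
U = 0 (U = -5*0*4 = 0*4 = 0)
R(l) = 2 (R(l) = 2 - 0*l² = 2 - 1*0 = 2 + 0 = 2)
-478 + 2*R(W) = -478 + 2*2 = -478 + 4 = -474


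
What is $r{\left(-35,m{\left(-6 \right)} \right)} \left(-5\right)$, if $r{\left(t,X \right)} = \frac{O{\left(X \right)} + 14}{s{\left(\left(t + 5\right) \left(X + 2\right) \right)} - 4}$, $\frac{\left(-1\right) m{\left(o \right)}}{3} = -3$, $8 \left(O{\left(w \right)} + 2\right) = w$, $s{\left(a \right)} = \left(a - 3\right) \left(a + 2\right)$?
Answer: $- \frac{105}{174752} \approx -0.00060085$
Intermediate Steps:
$s{\left(a \right)} = \left(-3 + a\right) \left(2 + a\right)$
$O{\left(w \right)} = -2 + \frac{w}{8}$
$m{\left(o \right)} = 9$ ($m{\left(o \right)} = \left(-3\right) \left(-3\right) = 9$)
$r{\left(t,X \right)} = \frac{12 + \frac{X}{8}}{-10 + \left(2 + X\right)^{2} \left(5 + t\right)^{2} - \left(2 + X\right) \left(5 + t\right)}$ ($r{\left(t,X \right)} = \frac{\left(-2 + \frac{X}{8}\right) + 14}{\left(-6 + \left(\left(t + 5\right) \left(X + 2\right)\right)^{2} - \left(t + 5\right) \left(X + 2\right)\right) - 4} = \frac{12 + \frac{X}{8}}{\left(-6 + \left(\left(5 + t\right) \left(2 + X\right)\right)^{2} - \left(5 + t\right) \left(2 + X\right)\right) - 4} = \frac{12 + \frac{X}{8}}{\left(-6 + \left(\left(2 + X\right) \left(5 + t\right)\right)^{2} - \left(2 + X\right) \left(5 + t\right)\right) - 4} = \frac{12 + \frac{X}{8}}{\left(-6 + \left(2 + X\right)^{2} \left(5 + t\right)^{2} - \left(2 + X\right) \left(5 + t\right)\right) - 4} = \frac{12 + \frac{X}{8}}{-10 + \left(2 + X\right)^{2} \left(5 + t\right)^{2} - \left(2 + X\right) \left(5 + t\right)}$)
$r{\left(-35,m{\left(-6 \right)} \right)} \left(-5\right) = \frac{-12 - \frac{9}{8}}{20 - \left(10 + 2 \left(-35\right) + 5 \cdot 9 + 9 \left(-35\right)\right)^{2} + 2 \left(-35\right) + 5 \cdot 9 + 9 \left(-35\right)} \left(-5\right) = \frac{-12 - \frac{9}{8}}{20 - \left(10 - 70 + 45 - 315\right)^{2} - 70 + 45 - 315} \left(-5\right) = \frac{1}{20 - \left(-330\right)^{2} - 70 + 45 - 315} \left(- \frac{105}{8}\right) \left(-5\right) = \frac{1}{20 - 108900 - 70 + 45 - 315} \left(- \frac{105}{8}\right) \left(-5\right) = \frac{1}{-109220} \left(- \frac{105}{8}\right) \left(-5\right) = \left(- \frac{1}{109220}\right) \left(- \frac{105}{8}\right) \left(-5\right) = \frac{21}{174752} \left(-5\right) = - \frac{105}{174752}$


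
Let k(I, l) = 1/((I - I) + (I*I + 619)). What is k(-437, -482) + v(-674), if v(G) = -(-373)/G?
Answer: -35730825/64565156 ≈ -0.55341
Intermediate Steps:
k(I, l) = 1/(619 + I²) (k(I, l) = 1/(0 + (I² + 619)) = 1/(0 + (619 + I²)) = 1/(619 + I²))
v(G) = 373/G
k(-437, -482) + v(-674) = 1/(619 + (-437)²) + 373/(-674) = 1/(619 + 190969) + 373*(-1/674) = 1/191588 - 373/674 = -35730825/64565156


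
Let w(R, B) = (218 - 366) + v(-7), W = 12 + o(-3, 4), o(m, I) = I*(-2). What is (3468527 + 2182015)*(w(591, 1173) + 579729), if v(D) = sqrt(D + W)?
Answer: 3274946782902 + 5650542*I*sqrt(3) ≈ 3.2749e+12 + 9.787e+6*I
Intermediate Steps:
o(m, I) = -2*I
W = 4 (W = 12 - 2*4 = 12 - 8 = 4)
v(D) = sqrt(4 + D) (v(D) = sqrt(D + 4) = sqrt(4 + D))
w(R, B) = -148 + I*sqrt(3) (w(R, B) = (218 - 366) + sqrt(4 - 7) = -148 + sqrt(-3) = -148 + I*sqrt(3))
(3468527 + 2182015)*(w(591, 1173) + 579729) = (3468527 + 2182015)*((-148 + I*sqrt(3)) + 579729) = 5650542*(579581 + I*sqrt(3)) = 3274946782902 + 5650542*I*sqrt(3)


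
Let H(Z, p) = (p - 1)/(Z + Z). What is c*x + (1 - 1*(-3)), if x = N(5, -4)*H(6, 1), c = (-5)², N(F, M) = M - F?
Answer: 4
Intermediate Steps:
H(Z, p) = (-1 + p)/(2*Z) (H(Z, p) = (-1 + p)/((2*Z)) = (-1 + p)*(1/(2*Z)) = (-1 + p)/(2*Z))
c = 25
x = 0 (x = (-4 - 1*5)*((½)*(-1 + 1)/6) = (-4 - 5)*((½)*(⅙)*0) = -9*0 = 0)
c*x + (1 - 1*(-3)) = 25*0 + (1 - 1*(-3)) = 0 + (1 + 3) = 0 + 4 = 4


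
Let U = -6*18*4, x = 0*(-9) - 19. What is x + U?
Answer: -451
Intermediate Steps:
x = -19 (x = 0 - 19 = -19)
U = -432 (U = -108*4 = -432)
x + U = -19 - 432 = -451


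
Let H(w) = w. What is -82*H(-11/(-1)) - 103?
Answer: -1005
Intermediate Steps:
-82*H(-11/(-1)) - 103 = -(-902)/(-1) - 103 = -(-902)*(-1) - 103 = -82*11 - 103 = -902 - 103 = -1005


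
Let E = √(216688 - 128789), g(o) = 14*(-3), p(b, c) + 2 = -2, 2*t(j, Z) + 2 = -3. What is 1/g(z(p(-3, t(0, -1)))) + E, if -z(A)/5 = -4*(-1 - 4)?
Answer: -1/42 + √87899 ≈ 296.45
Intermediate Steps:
t(j, Z) = -5/2 (t(j, Z) = -1 + (½)*(-3) = -1 - 3/2 = -5/2)
p(b, c) = -4 (p(b, c) = -2 - 2 = -4)
z(A) = -100 (z(A) = -(-20)*(-1 - 4) = -(-20)*(-5) = -5*20 = -100)
g(o) = -42
E = √87899 ≈ 296.48
1/g(z(p(-3, t(0, -1)))) + E = 1/(-42) + √87899 = -1/42 + √87899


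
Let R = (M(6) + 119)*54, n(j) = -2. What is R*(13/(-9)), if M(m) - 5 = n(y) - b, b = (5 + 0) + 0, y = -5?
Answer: -9126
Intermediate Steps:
b = 5 (b = 5 + 0 = 5)
M(m) = -2 (M(m) = 5 + (-2 - 1*5) = 5 + (-2 - 5) = 5 - 7 = -2)
R = 6318 (R = (-2 + 119)*54 = 117*54 = 6318)
R*(13/(-9)) = 6318*(13/(-9)) = 6318*(13*(-1/9)) = 6318*(-13/9) = -9126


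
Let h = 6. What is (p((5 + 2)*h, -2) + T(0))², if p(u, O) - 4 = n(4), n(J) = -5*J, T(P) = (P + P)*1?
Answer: 256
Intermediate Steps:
T(P) = 2*P (T(P) = (2*P)*1 = 2*P)
p(u, O) = -16 (p(u, O) = 4 - 5*4 = 4 - 20 = -16)
(p((5 + 2)*h, -2) + T(0))² = (-16 + 2*0)² = (-16 + 0)² = (-16)² = 256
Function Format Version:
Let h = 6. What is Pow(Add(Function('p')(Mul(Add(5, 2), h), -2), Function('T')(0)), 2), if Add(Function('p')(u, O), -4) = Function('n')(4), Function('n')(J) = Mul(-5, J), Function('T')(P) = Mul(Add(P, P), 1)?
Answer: 256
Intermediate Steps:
Function('T')(P) = Mul(2, P) (Function('T')(P) = Mul(Mul(2, P), 1) = Mul(2, P))
Function('p')(u, O) = -16 (Function('p')(u, O) = Add(4, Mul(-5, 4)) = Add(4, -20) = -16)
Pow(Add(Function('p')(Mul(Add(5, 2), h), -2), Function('T')(0)), 2) = Pow(Add(-16, Mul(2, 0)), 2) = Pow(Add(-16, 0), 2) = Pow(-16, 2) = 256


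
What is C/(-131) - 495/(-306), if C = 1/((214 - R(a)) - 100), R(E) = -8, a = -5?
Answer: 219744/135847 ≈ 1.6176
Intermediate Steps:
C = 1/122 (C = 1/((214 - 1*(-8)) - 100) = 1/((214 + 8) - 100) = 1/(222 - 100) = 1/122 ≈ 0.0081967)
C/(-131) - 495/(-306) = (1/122)/(-131) - 495/(-306) = (1/122)*(-1/131) - 495*(-1/306) = -1/15982 + 55/34 = 219744/135847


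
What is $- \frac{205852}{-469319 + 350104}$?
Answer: $\frac{205852}{119215} \approx 1.7267$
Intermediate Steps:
$- \frac{205852}{-469319 + 350104} = - \frac{205852}{-119215} = \left(-205852\right) \left(- \frac{1}{119215}\right) = \frac{205852}{119215}$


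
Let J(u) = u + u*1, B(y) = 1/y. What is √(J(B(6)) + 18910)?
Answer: √170193/3 ≈ 137.51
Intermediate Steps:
J(u) = 2*u (J(u) = u + u = 2*u)
√(J(B(6)) + 18910) = √(2/6 + 18910) = √(2*(⅙) + 18910) = √(⅓ + 18910) = √(56731/3) = √170193/3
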